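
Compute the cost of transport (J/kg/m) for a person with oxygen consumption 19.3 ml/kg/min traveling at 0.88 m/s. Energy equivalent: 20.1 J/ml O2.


Power per kg = VO2 * 20.1 / 60
Power per kg = 19.3 * 20.1 / 60 = 6.4655 W/kg
Cost = power_per_kg / speed
Cost = 6.4655 / 0.88
Cost = 7.3472


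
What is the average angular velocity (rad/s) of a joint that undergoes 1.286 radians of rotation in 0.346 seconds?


omega = delta_theta / delta_t
omega = 1.286 / 0.346
omega = 3.7168


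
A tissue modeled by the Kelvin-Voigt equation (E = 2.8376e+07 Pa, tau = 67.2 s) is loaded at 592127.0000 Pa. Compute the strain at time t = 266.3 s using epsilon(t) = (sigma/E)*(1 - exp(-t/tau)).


epsilon(t) = (sigma/E) * (1 - exp(-t/tau))
sigma/E = 592127.0000 / 2.8376e+07 = 0.0209
exp(-t/tau) = exp(-266.3 / 67.2) = 0.0190
epsilon = 0.0209 * (1 - 0.0190)
epsilon = 0.0205


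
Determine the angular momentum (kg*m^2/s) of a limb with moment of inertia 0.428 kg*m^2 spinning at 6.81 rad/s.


L = I * omega
L = 0.428 * 6.81
L = 2.9147


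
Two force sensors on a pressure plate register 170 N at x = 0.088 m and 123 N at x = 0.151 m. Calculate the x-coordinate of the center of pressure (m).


COP_x = (F1*x1 + F2*x2) / (F1 + F2)
COP_x = (170*0.088 + 123*0.151) / (170 + 123)
Numerator = 33.5330
Denominator = 293
COP_x = 0.1144


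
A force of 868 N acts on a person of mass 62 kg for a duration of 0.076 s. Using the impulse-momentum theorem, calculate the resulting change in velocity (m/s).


J = F * dt = 868 * 0.076 = 65.9680 N*s
delta_v = J / m
delta_v = 65.9680 / 62
delta_v = 1.0640


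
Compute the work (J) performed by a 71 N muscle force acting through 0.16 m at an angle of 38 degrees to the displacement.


W = F * d * cos(theta)
theta = 38 deg = 0.6632 rad
cos(theta) = 0.7880
W = 71 * 0.16 * 0.7880
W = 8.9518


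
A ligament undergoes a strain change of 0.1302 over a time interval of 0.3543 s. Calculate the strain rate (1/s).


strain_rate = delta_strain / delta_t
strain_rate = 0.1302 / 0.3543
strain_rate = 0.3675


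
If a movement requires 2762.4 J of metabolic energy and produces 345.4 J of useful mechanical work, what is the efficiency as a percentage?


eta = (W_mech / E_meta) * 100
eta = (345.4 / 2762.4) * 100
ratio = 0.1250
eta = 12.5036


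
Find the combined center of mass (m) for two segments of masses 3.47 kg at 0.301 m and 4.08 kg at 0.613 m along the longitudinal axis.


COM = (m1*x1 + m2*x2) / (m1 + m2)
COM = (3.47*0.301 + 4.08*0.613) / (3.47 + 4.08)
Numerator = 3.5455
Denominator = 7.5500
COM = 0.4696


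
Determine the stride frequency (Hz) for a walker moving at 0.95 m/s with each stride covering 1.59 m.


f = v / stride_length
f = 0.95 / 1.59
f = 0.5975


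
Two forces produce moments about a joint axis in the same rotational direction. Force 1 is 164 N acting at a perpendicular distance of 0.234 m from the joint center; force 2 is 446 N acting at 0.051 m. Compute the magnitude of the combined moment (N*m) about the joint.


M = F1 * d1 + F2 * d2
M = 164 * 0.234 + 446 * 0.051
M = 38.3760 + 22.7460
M = 61.1220


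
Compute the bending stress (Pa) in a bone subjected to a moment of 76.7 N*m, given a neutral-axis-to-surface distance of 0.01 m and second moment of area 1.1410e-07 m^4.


sigma = M * c / I
sigma = 76.7 * 0.01 / 1.1410e-07
M * c = 0.7670
sigma = 6.7222e+06


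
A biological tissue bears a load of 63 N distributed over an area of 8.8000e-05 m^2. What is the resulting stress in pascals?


stress = F / A
stress = 63 / 8.8000e-05
stress = 715909.0909


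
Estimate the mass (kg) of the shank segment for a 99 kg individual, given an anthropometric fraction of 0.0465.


m_segment = body_mass * fraction
m_segment = 99 * 0.0465
m_segment = 4.6035


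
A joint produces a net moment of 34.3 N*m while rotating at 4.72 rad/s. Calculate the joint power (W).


P = M * omega
P = 34.3 * 4.72
P = 161.8960


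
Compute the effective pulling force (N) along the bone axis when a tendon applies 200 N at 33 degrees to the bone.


F_eff = F_tendon * cos(theta)
theta = 33 deg = 0.5760 rad
cos(theta) = 0.8387
F_eff = 200 * 0.8387
F_eff = 167.7341


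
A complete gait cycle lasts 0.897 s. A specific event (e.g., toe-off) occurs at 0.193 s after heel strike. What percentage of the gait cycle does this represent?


pct = (event_time / cycle_time) * 100
pct = (0.193 / 0.897) * 100
ratio = 0.2152
pct = 21.5162


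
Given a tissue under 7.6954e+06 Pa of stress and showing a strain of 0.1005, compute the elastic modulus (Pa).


E = stress / strain
E = 7.6954e+06 / 0.1005
E = 7.6571e+07


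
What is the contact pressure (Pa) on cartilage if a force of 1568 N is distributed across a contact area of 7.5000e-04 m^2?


P = F / A
P = 1568 / 7.5000e-04
P = 2.0907e+06


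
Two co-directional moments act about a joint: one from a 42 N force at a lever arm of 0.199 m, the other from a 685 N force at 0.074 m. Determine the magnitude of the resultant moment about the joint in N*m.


M = F1 * d1 + F2 * d2
M = 42 * 0.199 + 685 * 0.074
M = 8.3580 + 50.6900
M = 59.0480


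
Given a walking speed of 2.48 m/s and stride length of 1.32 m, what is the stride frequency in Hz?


f = v / stride_length
f = 2.48 / 1.32
f = 1.8788


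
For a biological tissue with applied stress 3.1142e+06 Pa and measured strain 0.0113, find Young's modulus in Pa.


E = stress / strain
E = 3.1142e+06 / 0.0113
E = 2.7559e+08


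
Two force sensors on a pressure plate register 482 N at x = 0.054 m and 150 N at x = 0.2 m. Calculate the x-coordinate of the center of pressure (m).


COP_x = (F1*x1 + F2*x2) / (F1 + F2)
COP_x = (482*0.054 + 150*0.2) / (482 + 150)
Numerator = 56.0280
Denominator = 632
COP_x = 0.0887


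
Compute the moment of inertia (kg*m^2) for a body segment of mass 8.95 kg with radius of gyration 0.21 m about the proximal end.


I = m * k^2
I = 8.95 * 0.21^2
k^2 = 0.0441
I = 0.3947


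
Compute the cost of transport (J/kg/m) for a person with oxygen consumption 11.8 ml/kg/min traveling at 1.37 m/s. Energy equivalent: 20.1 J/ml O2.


Power per kg = VO2 * 20.1 / 60
Power per kg = 11.8 * 20.1 / 60 = 3.9530 W/kg
Cost = power_per_kg / speed
Cost = 3.9530 / 1.37
Cost = 2.8854


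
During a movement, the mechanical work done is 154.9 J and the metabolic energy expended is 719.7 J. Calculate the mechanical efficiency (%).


eta = (W_mech / E_meta) * 100
eta = (154.9 / 719.7) * 100
ratio = 0.2152
eta = 21.5229


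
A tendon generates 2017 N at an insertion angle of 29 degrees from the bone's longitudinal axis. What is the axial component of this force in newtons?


F_eff = F_tendon * cos(theta)
theta = 29 deg = 0.5061 rad
cos(theta) = 0.8746
F_eff = 2017 * 0.8746
F_eff = 1764.1079


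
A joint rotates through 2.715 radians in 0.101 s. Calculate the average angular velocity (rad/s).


omega = delta_theta / delta_t
omega = 2.715 / 0.101
omega = 26.8812


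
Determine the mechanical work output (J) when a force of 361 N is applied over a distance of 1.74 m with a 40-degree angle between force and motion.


W = F * d * cos(theta)
theta = 40 deg = 0.6981 rad
cos(theta) = 0.7660
W = 361 * 1.74 * 0.7660
W = 481.1832


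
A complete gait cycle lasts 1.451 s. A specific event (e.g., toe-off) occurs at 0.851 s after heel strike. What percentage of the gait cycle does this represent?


pct = (event_time / cycle_time) * 100
pct = (0.851 / 1.451) * 100
ratio = 0.5865
pct = 58.6492


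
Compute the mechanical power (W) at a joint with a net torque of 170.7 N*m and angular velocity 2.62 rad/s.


P = M * omega
P = 170.7 * 2.62
P = 447.2340


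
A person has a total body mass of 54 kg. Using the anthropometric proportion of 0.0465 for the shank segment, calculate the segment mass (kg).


m_segment = body_mass * fraction
m_segment = 54 * 0.0465
m_segment = 2.5110


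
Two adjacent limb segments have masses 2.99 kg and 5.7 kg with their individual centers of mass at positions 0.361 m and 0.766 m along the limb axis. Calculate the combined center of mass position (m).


COM = (m1*x1 + m2*x2) / (m1 + m2)
COM = (2.99*0.361 + 5.7*0.766) / (2.99 + 5.7)
Numerator = 5.4456
Denominator = 8.6900
COM = 0.6267


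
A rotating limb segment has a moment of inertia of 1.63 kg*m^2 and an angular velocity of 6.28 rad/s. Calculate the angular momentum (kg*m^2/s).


L = I * omega
L = 1.63 * 6.28
L = 10.2364


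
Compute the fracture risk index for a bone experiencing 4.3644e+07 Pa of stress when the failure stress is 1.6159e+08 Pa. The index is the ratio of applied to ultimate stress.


FRI = applied / ultimate
FRI = 4.3644e+07 / 1.6159e+08
FRI = 0.2701


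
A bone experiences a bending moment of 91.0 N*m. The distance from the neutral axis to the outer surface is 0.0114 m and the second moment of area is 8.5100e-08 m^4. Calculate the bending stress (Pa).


sigma = M * c / I
sigma = 91.0 * 0.0114 / 8.5100e-08
M * c = 1.0374
sigma = 1.2190e+07


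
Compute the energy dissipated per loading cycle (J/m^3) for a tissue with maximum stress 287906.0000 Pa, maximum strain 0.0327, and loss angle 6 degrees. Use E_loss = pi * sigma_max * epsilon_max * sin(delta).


E_loss = pi * sigma_max * epsilon_max * sin(delta)
delta = 6 deg = 0.1047 rad
sin(delta) = 0.1045
E_loss = pi * 287906.0000 * 0.0327 * 0.1045
E_loss = 3091.5972


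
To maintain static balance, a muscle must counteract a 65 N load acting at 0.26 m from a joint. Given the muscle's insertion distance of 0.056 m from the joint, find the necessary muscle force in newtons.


F_muscle = W * d_load / d_muscle
F_muscle = 65 * 0.26 / 0.056
Numerator = 16.9000
F_muscle = 301.7857


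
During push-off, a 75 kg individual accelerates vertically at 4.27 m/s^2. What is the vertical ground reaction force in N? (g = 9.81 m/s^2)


GRF = m * (g + a)
GRF = 75 * (9.81 + 4.27)
GRF = 75 * 14.0800
GRF = 1056.0000


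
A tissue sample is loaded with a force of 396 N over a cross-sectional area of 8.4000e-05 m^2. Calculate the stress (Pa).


stress = F / A
stress = 396 / 8.4000e-05
stress = 4.7143e+06


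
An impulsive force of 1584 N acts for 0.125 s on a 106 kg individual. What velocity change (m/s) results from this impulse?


J = F * dt = 1584 * 0.125 = 198.0000 N*s
delta_v = J / m
delta_v = 198.0000 / 106
delta_v = 1.8679


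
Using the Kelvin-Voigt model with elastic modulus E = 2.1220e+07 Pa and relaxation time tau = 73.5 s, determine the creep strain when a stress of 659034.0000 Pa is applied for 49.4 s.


epsilon(t) = (sigma/E) * (1 - exp(-t/tau))
sigma/E = 659034.0000 / 2.1220e+07 = 0.0311
exp(-t/tau) = exp(-49.4 / 73.5) = 0.5106
epsilon = 0.0311 * (1 - 0.5106)
epsilon = 0.0152


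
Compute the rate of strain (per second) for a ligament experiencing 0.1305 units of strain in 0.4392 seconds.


strain_rate = delta_strain / delta_t
strain_rate = 0.1305 / 0.4392
strain_rate = 0.2971


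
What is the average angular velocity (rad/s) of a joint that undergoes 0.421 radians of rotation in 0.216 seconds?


omega = delta_theta / delta_t
omega = 0.421 / 0.216
omega = 1.9491


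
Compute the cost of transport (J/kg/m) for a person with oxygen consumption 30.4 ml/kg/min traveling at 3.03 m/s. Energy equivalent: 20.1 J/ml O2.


Power per kg = VO2 * 20.1 / 60
Power per kg = 30.4 * 20.1 / 60 = 10.1840 W/kg
Cost = power_per_kg / speed
Cost = 10.1840 / 3.03
Cost = 3.3611


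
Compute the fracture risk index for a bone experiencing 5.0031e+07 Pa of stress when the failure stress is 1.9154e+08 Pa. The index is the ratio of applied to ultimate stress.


FRI = applied / ultimate
FRI = 5.0031e+07 / 1.9154e+08
FRI = 0.2612


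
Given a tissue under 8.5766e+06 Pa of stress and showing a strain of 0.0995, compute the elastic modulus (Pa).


E = stress / strain
E = 8.5766e+06 / 0.0995
E = 8.6197e+07


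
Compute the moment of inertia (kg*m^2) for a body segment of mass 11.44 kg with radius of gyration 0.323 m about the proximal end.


I = m * k^2
I = 11.44 * 0.323^2
k^2 = 0.1043
I = 1.1935


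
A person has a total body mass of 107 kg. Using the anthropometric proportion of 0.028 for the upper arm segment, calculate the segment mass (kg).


m_segment = body_mass * fraction
m_segment = 107 * 0.028
m_segment = 2.9960


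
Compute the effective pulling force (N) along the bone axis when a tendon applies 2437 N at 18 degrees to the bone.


F_eff = F_tendon * cos(theta)
theta = 18 deg = 0.3142 rad
cos(theta) = 0.9511
F_eff = 2437 * 0.9511
F_eff = 2317.7247


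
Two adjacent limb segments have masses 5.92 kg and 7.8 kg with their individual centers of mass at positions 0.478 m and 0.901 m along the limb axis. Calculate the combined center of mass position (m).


COM = (m1*x1 + m2*x2) / (m1 + m2)
COM = (5.92*0.478 + 7.8*0.901) / (5.92 + 7.8)
Numerator = 9.8576
Denominator = 13.7200
COM = 0.7185


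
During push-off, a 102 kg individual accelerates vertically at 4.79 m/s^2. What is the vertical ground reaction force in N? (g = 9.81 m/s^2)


GRF = m * (g + a)
GRF = 102 * (9.81 + 4.79)
GRF = 102 * 14.6000
GRF = 1489.2000


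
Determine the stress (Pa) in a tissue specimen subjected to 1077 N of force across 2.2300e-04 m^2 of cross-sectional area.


stress = F / A
stress = 1077 / 2.2300e-04
stress = 4.8296e+06


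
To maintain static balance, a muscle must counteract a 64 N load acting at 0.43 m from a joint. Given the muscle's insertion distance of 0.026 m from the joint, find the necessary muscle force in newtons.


F_muscle = W * d_load / d_muscle
F_muscle = 64 * 0.43 / 0.026
Numerator = 27.5200
F_muscle = 1058.4615


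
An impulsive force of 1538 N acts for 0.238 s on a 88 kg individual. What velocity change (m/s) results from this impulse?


J = F * dt = 1538 * 0.238 = 366.0440 N*s
delta_v = J / m
delta_v = 366.0440 / 88
delta_v = 4.1596


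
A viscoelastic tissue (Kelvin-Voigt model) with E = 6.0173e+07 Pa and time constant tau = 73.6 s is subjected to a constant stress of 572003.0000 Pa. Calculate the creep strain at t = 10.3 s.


epsilon(t) = (sigma/E) * (1 - exp(-t/tau))
sigma/E = 572003.0000 / 6.0173e+07 = 0.0095
exp(-t/tau) = exp(-10.3 / 73.6) = 0.8694
epsilon = 0.0095 * (1 - 0.8694)
epsilon = 0.0012


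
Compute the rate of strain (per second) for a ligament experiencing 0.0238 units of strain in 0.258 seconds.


strain_rate = delta_strain / delta_t
strain_rate = 0.0238 / 0.258
strain_rate = 0.0922


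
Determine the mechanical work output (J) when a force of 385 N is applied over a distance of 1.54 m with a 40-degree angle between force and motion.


W = F * d * cos(theta)
theta = 40 deg = 0.6981 rad
cos(theta) = 0.7660
W = 385 * 1.54 * 0.7660
W = 454.1878


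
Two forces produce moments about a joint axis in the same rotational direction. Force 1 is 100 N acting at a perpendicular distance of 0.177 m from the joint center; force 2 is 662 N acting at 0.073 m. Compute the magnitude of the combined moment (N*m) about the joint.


M = F1 * d1 + F2 * d2
M = 100 * 0.177 + 662 * 0.073
M = 17.7000 + 48.3260
M = 66.0260


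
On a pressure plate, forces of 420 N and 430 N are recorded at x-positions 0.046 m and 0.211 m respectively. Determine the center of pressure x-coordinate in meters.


COP_x = (F1*x1 + F2*x2) / (F1 + F2)
COP_x = (420*0.046 + 430*0.211) / (420 + 430)
Numerator = 110.0500
Denominator = 850
COP_x = 0.1295


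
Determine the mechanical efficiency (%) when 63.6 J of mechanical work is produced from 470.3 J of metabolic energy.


eta = (W_mech / E_meta) * 100
eta = (63.6 / 470.3) * 100
ratio = 0.1352
eta = 13.5233


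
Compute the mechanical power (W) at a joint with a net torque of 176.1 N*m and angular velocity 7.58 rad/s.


P = M * omega
P = 176.1 * 7.58
P = 1334.8380


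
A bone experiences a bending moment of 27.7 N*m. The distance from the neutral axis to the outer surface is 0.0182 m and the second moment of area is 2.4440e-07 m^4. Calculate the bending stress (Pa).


sigma = M * c / I
sigma = 27.7 * 0.0182 / 2.4440e-07
M * c = 0.5041
sigma = 2.0628e+06


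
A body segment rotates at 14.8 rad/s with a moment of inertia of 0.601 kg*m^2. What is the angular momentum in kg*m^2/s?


L = I * omega
L = 0.601 * 14.8
L = 8.8948


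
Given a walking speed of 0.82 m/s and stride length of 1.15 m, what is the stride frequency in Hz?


f = v / stride_length
f = 0.82 / 1.15
f = 0.7130


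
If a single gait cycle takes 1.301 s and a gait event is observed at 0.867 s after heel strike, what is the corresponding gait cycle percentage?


pct = (event_time / cycle_time) * 100
pct = (0.867 / 1.301) * 100
ratio = 0.6664
pct = 66.6410


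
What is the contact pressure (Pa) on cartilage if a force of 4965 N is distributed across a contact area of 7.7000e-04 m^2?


P = F / A
P = 4965 / 7.7000e-04
P = 6.4481e+06


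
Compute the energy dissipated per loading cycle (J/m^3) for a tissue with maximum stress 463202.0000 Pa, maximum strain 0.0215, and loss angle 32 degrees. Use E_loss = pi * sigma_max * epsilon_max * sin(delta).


E_loss = pi * sigma_max * epsilon_max * sin(delta)
delta = 32 deg = 0.5585 rad
sin(delta) = 0.5299
E_loss = pi * 463202.0000 * 0.0215 * 0.5299
E_loss = 16579.3869


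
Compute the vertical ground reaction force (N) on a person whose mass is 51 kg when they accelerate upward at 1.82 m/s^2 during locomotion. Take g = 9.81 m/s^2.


GRF = m * (g + a)
GRF = 51 * (9.81 + 1.82)
GRF = 51 * 11.6300
GRF = 593.1300


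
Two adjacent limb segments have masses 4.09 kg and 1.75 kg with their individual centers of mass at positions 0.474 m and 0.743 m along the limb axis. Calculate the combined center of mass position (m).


COM = (m1*x1 + m2*x2) / (m1 + m2)
COM = (4.09*0.474 + 1.75*0.743) / (4.09 + 1.75)
Numerator = 3.2389
Denominator = 5.8400
COM = 0.5546


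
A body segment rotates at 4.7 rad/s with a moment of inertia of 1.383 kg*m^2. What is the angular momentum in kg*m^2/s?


L = I * omega
L = 1.383 * 4.7
L = 6.5001


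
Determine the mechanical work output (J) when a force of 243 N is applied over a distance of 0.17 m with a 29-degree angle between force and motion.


W = F * d * cos(theta)
theta = 29 deg = 0.5061 rad
cos(theta) = 0.8746
W = 243 * 0.17 * 0.8746
W = 36.1305


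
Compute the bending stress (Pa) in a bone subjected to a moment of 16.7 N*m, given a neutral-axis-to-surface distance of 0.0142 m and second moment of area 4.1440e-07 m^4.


sigma = M * c / I
sigma = 16.7 * 0.0142 / 4.1440e-07
M * c = 0.2371
sigma = 572249.0347


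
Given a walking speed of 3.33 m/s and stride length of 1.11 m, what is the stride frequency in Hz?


f = v / stride_length
f = 3.33 / 1.11
f = 3.0000


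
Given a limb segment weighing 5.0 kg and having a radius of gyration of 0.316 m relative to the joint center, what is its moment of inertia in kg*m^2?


I = m * k^2
I = 5.0 * 0.316^2
k^2 = 0.0999
I = 0.4993


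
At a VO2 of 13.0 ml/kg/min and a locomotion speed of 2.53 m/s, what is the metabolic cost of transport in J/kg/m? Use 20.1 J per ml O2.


Power per kg = VO2 * 20.1 / 60
Power per kg = 13.0 * 20.1 / 60 = 4.3550 W/kg
Cost = power_per_kg / speed
Cost = 4.3550 / 2.53
Cost = 1.7213


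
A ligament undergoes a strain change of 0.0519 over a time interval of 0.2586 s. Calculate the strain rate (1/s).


strain_rate = delta_strain / delta_t
strain_rate = 0.0519 / 0.2586
strain_rate = 0.2007


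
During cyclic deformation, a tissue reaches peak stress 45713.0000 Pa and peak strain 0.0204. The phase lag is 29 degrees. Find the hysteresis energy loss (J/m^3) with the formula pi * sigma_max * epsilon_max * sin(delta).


E_loss = pi * sigma_max * epsilon_max * sin(delta)
delta = 29 deg = 0.5061 rad
sin(delta) = 0.4848
E_loss = pi * 45713.0000 * 0.0204 * 0.4848
E_loss = 1420.3357


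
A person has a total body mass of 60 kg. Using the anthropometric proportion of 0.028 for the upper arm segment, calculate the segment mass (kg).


m_segment = body_mass * fraction
m_segment = 60 * 0.028
m_segment = 1.6800


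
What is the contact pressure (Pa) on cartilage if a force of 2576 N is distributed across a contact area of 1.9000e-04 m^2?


P = F / A
P = 2576 / 1.9000e-04
P = 1.3558e+07


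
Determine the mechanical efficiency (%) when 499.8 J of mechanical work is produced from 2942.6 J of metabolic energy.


eta = (W_mech / E_meta) * 100
eta = (499.8 / 2942.6) * 100
ratio = 0.1698
eta = 16.9850


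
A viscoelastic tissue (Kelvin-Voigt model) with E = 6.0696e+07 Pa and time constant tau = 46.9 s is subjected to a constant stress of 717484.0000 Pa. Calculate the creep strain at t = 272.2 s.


epsilon(t) = (sigma/E) * (1 - exp(-t/tau))
sigma/E = 717484.0000 / 6.0696e+07 = 0.0118
exp(-t/tau) = exp(-272.2 / 46.9) = 0.0030
epsilon = 0.0118 * (1 - 0.0030)
epsilon = 0.0118


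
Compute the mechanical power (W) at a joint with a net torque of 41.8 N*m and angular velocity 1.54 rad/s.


P = M * omega
P = 41.8 * 1.54
P = 64.3720


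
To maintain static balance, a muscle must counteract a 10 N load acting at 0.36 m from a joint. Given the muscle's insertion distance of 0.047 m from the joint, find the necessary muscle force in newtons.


F_muscle = W * d_load / d_muscle
F_muscle = 10 * 0.36 / 0.047
Numerator = 3.6000
F_muscle = 76.5957


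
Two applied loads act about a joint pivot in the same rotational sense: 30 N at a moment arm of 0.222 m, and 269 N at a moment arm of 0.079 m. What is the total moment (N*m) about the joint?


M = F1 * d1 + F2 * d2
M = 30 * 0.222 + 269 * 0.079
M = 6.6600 + 21.2510
M = 27.9110


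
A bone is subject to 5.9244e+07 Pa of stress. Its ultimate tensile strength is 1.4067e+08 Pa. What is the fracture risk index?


FRI = applied / ultimate
FRI = 5.9244e+07 / 1.4067e+08
FRI = 0.4212


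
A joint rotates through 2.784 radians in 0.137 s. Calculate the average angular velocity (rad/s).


omega = delta_theta / delta_t
omega = 2.784 / 0.137
omega = 20.3212


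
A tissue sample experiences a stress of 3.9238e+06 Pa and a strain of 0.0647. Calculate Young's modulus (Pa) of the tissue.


E = stress / strain
E = 3.9238e+06 / 0.0647
E = 6.0646e+07


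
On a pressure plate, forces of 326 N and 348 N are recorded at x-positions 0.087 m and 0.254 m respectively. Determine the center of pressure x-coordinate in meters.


COP_x = (F1*x1 + F2*x2) / (F1 + F2)
COP_x = (326*0.087 + 348*0.254) / (326 + 348)
Numerator = 116.7540
Denominator = 674
COP_x = 0.1732


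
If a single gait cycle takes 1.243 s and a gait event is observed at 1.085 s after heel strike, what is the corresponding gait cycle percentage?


pct = (event_time / cycle_time) * 100
pct = (1.085 / 1.243) * 100
ratio = 0.8729
pct = 87.2888


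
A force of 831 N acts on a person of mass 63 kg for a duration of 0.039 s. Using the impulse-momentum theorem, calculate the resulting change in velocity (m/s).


J = F * dt = 831 * 0.039 = 32.4090 N*s
delta_v = J / m
delta_v = 32.4090 / 63
delta_v = 0.5144


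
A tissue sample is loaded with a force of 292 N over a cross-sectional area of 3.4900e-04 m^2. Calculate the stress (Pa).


stress = F / A
stress = 292 / 3.4900e-04
stress = 836676.2178


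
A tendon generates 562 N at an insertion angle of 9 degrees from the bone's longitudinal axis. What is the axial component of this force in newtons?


F_eff = F_tendon * cos(theta)
theta = 9 deg = 0.1571 rad
cos(theta) = 0.9877
F_eff = 562 * 0.9877
F_eff = 555.0808


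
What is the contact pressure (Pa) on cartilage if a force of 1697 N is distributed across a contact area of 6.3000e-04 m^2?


P = F / A
P = 1697 / 6.3000e-04
P = 2.6937e+06


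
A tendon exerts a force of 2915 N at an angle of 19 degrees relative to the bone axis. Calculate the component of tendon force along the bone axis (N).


F_eff = F_tendon * cos(theta)
theta = 19 deg = 0.3316 rad
cos(theta) = 0.9455
F_eff = 2915 * 0.9455
F_eff = 2756.1866


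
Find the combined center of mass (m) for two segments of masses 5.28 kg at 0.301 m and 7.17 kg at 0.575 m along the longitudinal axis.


COM = (m1*x1 + m2*x2) / (m1 + m2)
COM = (5.28*0.301 + 7.17*0.575) / (5.28 + 7.17)
Numerator = 5.7120
Denominator = 12.4500
COM = 0.4588


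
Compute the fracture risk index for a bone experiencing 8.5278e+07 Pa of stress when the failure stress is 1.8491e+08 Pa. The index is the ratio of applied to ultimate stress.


FRI = applied / ultimate
FRI = 8.5278e+07 / 1.8491e+08
FRI = 0.4612


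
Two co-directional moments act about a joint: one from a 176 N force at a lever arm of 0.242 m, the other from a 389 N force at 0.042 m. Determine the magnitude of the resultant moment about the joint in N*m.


M = F1 * d1 + F2 * d2
M = 176 * 0.242 + 389 * 0.042
M = 42.5920 + 16.3380
M = 58.9300


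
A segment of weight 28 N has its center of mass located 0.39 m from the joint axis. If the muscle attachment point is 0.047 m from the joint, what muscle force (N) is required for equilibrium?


F_muscle = W * d_load / d_muscle
F_muscle = 28 * 0.39 / 0.047
Numerator = 10.9200
F_muscle = 232.3404


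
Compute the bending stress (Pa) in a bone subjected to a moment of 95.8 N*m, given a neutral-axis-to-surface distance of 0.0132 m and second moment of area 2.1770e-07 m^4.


sigma = M * c / I
sigma = 95.8 * 0.0132 / 2.1770e-07
M * c = 1.2646
sigma = 5.8087e+06


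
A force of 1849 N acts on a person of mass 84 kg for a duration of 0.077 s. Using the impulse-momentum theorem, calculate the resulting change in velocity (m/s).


J = F * dt = 1849 * 0.077 = 142.3730 N*s
delta_v = J / m
delta_v = 142.3730 / 84
delta_v = 1.6949


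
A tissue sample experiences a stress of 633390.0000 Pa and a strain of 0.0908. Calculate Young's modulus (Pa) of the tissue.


E = stress / strain
E = 633390.0000 / 0.0908
E = 6.9757e+06


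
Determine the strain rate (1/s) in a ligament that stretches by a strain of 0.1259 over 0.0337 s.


strain_rate = delta_strain / delta_t
strain_rate = 0.1259 / 0.0337
strain_rate = 3.7359


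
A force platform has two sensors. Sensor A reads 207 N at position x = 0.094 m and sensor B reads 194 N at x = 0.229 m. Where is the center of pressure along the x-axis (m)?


COP_x = (F1*x1 + F2*x2) / (F1 + F2)
COP_x = (207*0.094 + 194*0.229) / (207 + 194)
Numerator = 63.8840
Denominator = 401
COP_x = 0.1593


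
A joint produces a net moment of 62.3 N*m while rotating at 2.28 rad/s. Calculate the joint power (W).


P = M * omega
P = 62.3 * 2.28
P = 142.0440


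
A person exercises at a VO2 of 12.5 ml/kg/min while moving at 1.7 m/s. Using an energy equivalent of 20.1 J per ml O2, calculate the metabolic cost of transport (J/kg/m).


Power per kg = VO2 * 20.1 / 60
Power per kg = 12.5 * 20.1 / 60 = 4.1875 W/kg
Cost = power_per_kg / speed
Cost = 4.1875 / 1.7
Cost = 2.4632


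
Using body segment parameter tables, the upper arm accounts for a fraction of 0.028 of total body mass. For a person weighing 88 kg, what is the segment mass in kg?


m_segment = body_mass * fraction
m_segment = 88 * 0.028
m_segment = 2.4640


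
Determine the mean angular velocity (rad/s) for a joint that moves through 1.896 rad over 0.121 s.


omega = delta_theta / delta_t
omega = 1.896 / 0.121
omega = 15.6694


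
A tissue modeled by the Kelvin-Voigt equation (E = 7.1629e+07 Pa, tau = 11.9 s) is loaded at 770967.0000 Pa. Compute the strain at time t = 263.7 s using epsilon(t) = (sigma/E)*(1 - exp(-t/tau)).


epsilon(t) = (sigma/E) * (1 - exp(-t/tau))
sigma/E = 770967.0000 / 7.1629e+07 = 0.0108
exp(-t/tau) = exp(-263.7 / 11.9) = 2.3778e-10
epsilon = 0.0108 * (1 - 2.3778e-10)
epsilon = 0.0108


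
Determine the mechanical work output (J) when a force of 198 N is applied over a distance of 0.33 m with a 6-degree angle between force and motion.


W = F * d * cos(theta)
theta = 6 deg = 0.1047 rad
cos(theta) = 0.9945
W = 198 * 0.33 * 0.9945
W = 64.9821


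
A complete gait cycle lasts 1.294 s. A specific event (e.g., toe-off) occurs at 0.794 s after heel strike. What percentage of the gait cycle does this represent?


pct = (event_time / cycle_time) * 100
pct = (0.794 / 1.294) * 100
ratio = 0.6136
pct = 61.3601


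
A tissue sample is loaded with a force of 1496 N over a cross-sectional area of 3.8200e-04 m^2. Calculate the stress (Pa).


stress = F / A
stress = 1496 / 3.8200e-04
stress = 3.9162e+06


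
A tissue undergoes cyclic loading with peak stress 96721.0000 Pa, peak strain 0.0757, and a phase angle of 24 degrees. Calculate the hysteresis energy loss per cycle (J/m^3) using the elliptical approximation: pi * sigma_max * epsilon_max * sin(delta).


E_loss = pi * sigma_max * epsilon_max * sin(delta)
delta = 24 deg = 0.4189 rad
sin(delta) = 0.4067
E_loss = pi * 96721.0000 * 0.0757 * 0.4067
E_loss = 9355.7763


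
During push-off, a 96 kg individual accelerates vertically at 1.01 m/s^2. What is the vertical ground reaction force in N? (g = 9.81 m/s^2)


GRF = m * (g + a)
GRF = 96 * (9.81 + 1.01)
GRF = 96 * 10.8200
GRF = 1038.7200


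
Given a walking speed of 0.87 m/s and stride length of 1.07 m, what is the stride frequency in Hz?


f = v / stride_length
f = 0.87 / 1.07
f = 0.8131


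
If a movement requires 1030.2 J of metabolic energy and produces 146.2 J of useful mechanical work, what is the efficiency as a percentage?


eta = (W_mech / E_meta) * 100
eta = (146.2 / 1030.2) * 100
ratio = 0.1419
eta = 14.1914


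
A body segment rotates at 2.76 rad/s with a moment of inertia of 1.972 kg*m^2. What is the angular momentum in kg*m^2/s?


L = I * omega
L = 1.972 * 2.76
L = 5.4427


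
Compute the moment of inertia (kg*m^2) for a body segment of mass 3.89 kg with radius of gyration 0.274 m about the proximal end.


I = m * k^2
I = 3.89 * 0.274^2
k^2 = 0.0751
I = 0.2920


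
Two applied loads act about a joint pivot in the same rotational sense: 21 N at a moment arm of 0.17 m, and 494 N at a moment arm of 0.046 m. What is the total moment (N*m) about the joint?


M = F1 * d1 + F2 * d2
M = 21 * 0.17 + 494 * 0.046
M = 3.5700 + 22.7240
M = 26.2940


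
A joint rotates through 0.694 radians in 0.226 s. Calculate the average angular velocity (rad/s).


omega = delta_theta / delta_t
omega = 0.694 / 0.226
omega = 3.0708


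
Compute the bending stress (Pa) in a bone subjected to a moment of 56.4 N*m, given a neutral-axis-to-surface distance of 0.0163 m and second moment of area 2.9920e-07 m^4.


sigma = M * c / I
sigma = 56.4 * 0.0163 / 2.9920e-07
M * c = 0.9193
sigma = 3.0726e+06


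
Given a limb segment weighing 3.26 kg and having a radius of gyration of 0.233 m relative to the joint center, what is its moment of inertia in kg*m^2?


I = m * k^2
I = 3.26 * 0.233^2
k^2 = 0.0543
I = 0.1770


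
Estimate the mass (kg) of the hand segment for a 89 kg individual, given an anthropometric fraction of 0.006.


m_segment = body_mass * fraction
m_segment = 89 * 0.006
m_segment = 0.5340


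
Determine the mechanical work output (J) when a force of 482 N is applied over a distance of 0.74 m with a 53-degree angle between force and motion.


W = F * d * cos(theta)
theta = 53 deg = 0.9250 rad
cos(theta) = 0.6018
W = 482 * 0.74 * 0.6018
W = 214.6554


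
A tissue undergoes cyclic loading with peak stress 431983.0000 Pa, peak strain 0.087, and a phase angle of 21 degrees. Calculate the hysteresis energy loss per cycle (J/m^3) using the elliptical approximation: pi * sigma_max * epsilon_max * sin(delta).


E_loss = pi * sigma_max * epsilon_max * sin(delta)
delta = 21 deg = 0.3665 rad
sin(delta) = 0.3584
E_loss = pi * 431983.0000 * 0.087 * 0.3584
E_loss = 42312.1354


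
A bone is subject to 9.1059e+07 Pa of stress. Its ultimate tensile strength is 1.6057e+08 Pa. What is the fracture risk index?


FRI = applied / ultimate
FRI = 9.1059e+07 / 1.6057e+08
FRI = 0.5671


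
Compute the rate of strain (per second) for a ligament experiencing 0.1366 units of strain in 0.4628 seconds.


strain_rate = delta_strain / delta_t
strain_rate = 0.1366 / 0.4628
strain_rate = 0.2952


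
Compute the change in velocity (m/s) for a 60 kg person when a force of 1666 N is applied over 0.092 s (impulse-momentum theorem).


J = F * dt = 1666 * 0.092 = 153.2720 N*s
delta_v = J / m
delta_v = 153.2720 / 60
delta_v = 2.5545


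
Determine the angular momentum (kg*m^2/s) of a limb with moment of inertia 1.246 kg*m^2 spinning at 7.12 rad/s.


L = I * omega
L = 1.246 * 7.12
L = 8.8715


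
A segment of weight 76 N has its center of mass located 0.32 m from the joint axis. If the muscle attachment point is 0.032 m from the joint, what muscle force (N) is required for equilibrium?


F_muscle = W * d_load / d_muscle
F_muscle = 76 * 0.32 / 0.032
Numerator = 24.3200
F_muscle = 760.0000


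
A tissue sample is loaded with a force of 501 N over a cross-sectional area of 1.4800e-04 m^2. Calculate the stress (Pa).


stress = F / A
stress = 501 / 1.4800e-04
stress = 3.3851e+06


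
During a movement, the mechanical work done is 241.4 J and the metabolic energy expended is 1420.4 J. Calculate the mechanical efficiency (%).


eta = (W_mech / E_meta) * 100
eta = (241.4 / 1420.4) * 100
ratio = 0.1700
eta = 16.9952


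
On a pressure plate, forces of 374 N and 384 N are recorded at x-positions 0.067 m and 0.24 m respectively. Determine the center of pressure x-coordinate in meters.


COP_x = (F1*x1 + F2*x2) / (F1 + F2)
COP_x = (374*0.067 + 384*0.24) / (374 + 384)
Numerator = 117.2180
Denominator = 758
COP_x = 0.1546


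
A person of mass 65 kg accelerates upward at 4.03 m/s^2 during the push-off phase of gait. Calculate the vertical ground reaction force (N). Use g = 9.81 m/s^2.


GRF = m * (g + a)
GRF = 65 * (9.81 + 4.03)
GRF = 65 * 13.8400
GRF = 899.6000


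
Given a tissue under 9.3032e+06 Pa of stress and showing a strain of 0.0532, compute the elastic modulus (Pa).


E = stress / strain
E = 9.3032e+06 / 0.0532
E = 1.7487e+08


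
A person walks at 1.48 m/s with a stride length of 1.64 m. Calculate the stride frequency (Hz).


f = v / stride_length
f = 1.48 / 1.64
f = 0.9024


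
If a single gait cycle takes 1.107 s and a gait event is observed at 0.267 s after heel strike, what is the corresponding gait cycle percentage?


pct = (event_time / cycle_time) * 100
pct = (0.267 / 1.107) * 100
ratio = 0.2412
pct = 24.1192


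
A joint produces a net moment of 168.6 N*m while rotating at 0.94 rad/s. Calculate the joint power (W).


P = M * omega
P = 168.6 * 0.94
P = 158.4840


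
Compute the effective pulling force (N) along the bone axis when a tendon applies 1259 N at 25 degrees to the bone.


F_eff = F_tendon * cos(theta)
theta = 25 deg = 0.4363 rad
cos(theta) = 0.9063
F_eff = 1259 * 0.9063
F_eff = 1141.0415


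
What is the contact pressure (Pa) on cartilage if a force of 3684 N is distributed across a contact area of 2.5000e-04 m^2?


P = F / A
P = 3684 / 2.5000e-04
P = 1.4736e+07


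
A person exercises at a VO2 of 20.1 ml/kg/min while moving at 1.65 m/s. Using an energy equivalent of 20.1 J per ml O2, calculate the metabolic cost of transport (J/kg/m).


Power per kg = VO2 * 20.1 / 60
Power per kg = 20.1 * 20.1 / 60 = 6.7335 W/kg
Cost = power_per_kg / speed
Cost = 6.7335 / 1.65
Cost = 4.0809


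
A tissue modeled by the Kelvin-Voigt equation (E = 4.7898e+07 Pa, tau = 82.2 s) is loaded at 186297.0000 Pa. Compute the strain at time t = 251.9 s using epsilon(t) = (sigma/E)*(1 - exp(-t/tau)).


epsilon(t) = (sigma/E) * (1 - exp(-t/tau))
sigma/E = 186297.0000 / 4.7898e+07 = 0.0039
exp(-t/tau) = exp(-251.9 / 82.2) = 0.0467
epsilon = 0.0039 * (1 - 0.0467)
epsilon = 0.0037


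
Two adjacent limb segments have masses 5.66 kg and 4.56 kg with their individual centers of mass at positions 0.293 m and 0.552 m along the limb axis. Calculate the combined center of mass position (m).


COM = (m1*x1 + m2*x2) / (m1 + m2)
COM = (5.66*0.293 + 4.56*0.552) / (5.66 + 4.56)
Numerator = 4.1755
Denominator = 10.2200
COM = 0.4086


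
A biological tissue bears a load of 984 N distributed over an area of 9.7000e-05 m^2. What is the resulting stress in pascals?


stress = F / A
stress = 984 / 9.7000e-05
stress = 1.0144e+07


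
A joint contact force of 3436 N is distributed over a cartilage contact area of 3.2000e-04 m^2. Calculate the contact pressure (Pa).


P = F / A
P = 3436 / 3.2000e-04
P = 1.0738e+07


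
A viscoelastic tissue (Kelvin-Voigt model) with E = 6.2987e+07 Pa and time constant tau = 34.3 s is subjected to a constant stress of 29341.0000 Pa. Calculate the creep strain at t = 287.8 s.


epsilon(t) = (sigma/E) * (1 - exp(-t/tau))
sigma/E = 29341.0000 / 6.2987e+07 = 4.6583e-04
exp(-t/tau) = exp(-287.8 / 34.3) = 2.2698e-04
epsilon = 4.6583e-04 * (1 - 2.2698e-04)
epsilon = 4.6572e-04


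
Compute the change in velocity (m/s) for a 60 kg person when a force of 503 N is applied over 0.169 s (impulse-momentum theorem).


J = F * dt = 503 * 0.169 = 85.0070 N*s
delta_v = J / m
delta_v = 85.0070 / 60
delta_v = 1.4168


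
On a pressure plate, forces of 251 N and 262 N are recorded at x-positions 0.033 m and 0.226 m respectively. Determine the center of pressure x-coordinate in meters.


COP_x = (F1*x1 + F2*x2) / (F1 + F2)
COP_x = (251*0.033 + 262*0.226) / (251 + 262)
Numerator = 67.4950
Denominator = 513
COP_x = 0.1316


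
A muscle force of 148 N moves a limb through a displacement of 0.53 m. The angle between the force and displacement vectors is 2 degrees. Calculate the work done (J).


W = F * d * cos(theta)
theta = 2 deg = 0.0349 rad
cos(theta) = 0.9994
W = 148 * 0.53 * 0.9994
W = 78.3922


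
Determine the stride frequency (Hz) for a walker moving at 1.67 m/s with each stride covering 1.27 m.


f = v / stride_length
f = 1.67 / 1.27
f = 1.3150


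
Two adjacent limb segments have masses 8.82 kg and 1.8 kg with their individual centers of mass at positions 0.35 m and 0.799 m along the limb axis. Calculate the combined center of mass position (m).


COM = (m1*x1 + m2*x2) / (m1 + m2)
COM = (8.82*0.35 + 1.8*0.799) / (8.82 + 1.8)
Numerator = 4.5252
Denominator = 10.6200
COM = 0.4261


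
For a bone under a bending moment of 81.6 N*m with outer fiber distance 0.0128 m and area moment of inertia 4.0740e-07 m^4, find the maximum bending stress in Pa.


sigma = M * c / I
sigma = 81.6 * 0.0128 / 4.0740e-07
M * c = 1.0445
sigma = 2.5638e+06


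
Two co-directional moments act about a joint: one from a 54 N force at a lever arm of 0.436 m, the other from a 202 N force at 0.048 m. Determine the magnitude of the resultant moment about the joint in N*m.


M = F1 * d1 + F2 * d2
M = 54 * 0.436 + 202 * 0.048
M = 23.5440 + 9.6960
M = 33.2400


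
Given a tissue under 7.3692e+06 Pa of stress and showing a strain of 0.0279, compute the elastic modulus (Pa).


E = stress / strain
E = 7.3692e+06 / 0.0279
E = 2.6413e+08


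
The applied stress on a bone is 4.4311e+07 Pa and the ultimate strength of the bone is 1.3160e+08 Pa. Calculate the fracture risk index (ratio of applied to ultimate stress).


FRI = applied / ultimate
FRI = 4.4311e+07 / 1.3160e+08
FRI = 0.3367


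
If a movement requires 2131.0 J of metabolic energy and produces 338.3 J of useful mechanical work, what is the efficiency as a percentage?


eta = (W_mech / E_meta) * 100
eta = (338.3 / 2131.0) * 100
ratio = 0.1588
eta = 15.8752


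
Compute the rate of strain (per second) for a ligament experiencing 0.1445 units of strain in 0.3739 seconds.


strain_rate = delta_strain / delta_t
strain_rate = 0.1445 / 0.3739
strain_rate = 0.3865


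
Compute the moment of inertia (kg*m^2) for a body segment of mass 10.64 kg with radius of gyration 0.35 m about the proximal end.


I = m * k^2
I = 10.64 * 0.35^2
k^2 = 0.1225
I = 1.3034
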